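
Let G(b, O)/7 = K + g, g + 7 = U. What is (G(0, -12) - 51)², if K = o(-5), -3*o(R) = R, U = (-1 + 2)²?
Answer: 59536/9 ≈ 6615.1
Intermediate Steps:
U = 1 (U = 1² = 1)
o(R) = -R/3
K = 5/3 (K = -⅓*(-5) = 5/3 ≈ 1.6667)
g = -6 (g = -7 + 1 = -6)
G(b, O) = -91/3 (G(b, O) = 7*(5/3 - 6) = 7*(-13/3) = -91/3)
(G(0, -12) - 51)² = (-91/3 - 51)² = (-244/3)² = 59536/9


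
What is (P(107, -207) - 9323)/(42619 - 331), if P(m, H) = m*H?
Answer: -1967/2643 ≈ -0.74423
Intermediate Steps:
P(m, H) = H*m
(P(107, -207) - 9323)/(42619 - 331) = (-207*107 - 9323)/(42619 - 331) = (-22149 - 9323)/42288 = -31472*1/42288 = -1967/2643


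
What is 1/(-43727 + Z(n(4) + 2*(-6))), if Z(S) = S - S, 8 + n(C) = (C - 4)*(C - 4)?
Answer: -1/43727 ≈ -2.2869e-5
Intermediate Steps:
n(C) = -8 + (-4 + C)**2 (n(C) = -8 + (C - 4)*(C - 4) = -8 + (-4 + C)*(-4 + C) = -8 + (-4 + C)**2)
Z(S) = 0
1/(-43727 + Z(n(4) + 2*(-6))) = 1/(-43727 + 0) = 1/(-43727) = -1/43727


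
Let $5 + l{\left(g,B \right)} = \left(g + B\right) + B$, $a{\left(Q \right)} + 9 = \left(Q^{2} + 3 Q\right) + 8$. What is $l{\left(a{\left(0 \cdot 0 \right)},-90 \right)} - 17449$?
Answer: $-17635$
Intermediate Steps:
$a{\left(Q \right)} = -1 + Q^{2} + 3 Q$ ($a{\left(Q \right)} = -9 + \left(\left(Q^{2} + 3 Q\right) + 8\right) = -9 + \left(8 + Q^{2} + 3 Q\right) = -1 + Q^{2} + 3 Q$)
$l{\left(g,B \right)} = -5 + g + 2 B$ ($l{\left(g,B \right)} = -5 + \left(\left(g + B\right) + B\right) = -5 + \left(\left(B + g\right) + B\right) = -5 + \left(g + 2 B\right) = -5 + g + 2 B$)
$l{\left(a{\left(0 \cdot 0 \right)},-90 \right)} - 17449 = \left(-5 + \left(-1 + \left(0 \cdot 0\right)^{2} + 3 \cdot 0 \cdot 0\right) + 2 \left(-90\right)\right) - 17449 = \left(-5 + \left(-1 + 0^{2} + 3 \cdot 0\right) - 180\right) - 17449 = \left(-5 + \left(-1 + 0 + 0\right) - 180\right) - 17449 = \left(-5 - 1 - 180\right) - 17449 = -186 - 17449 = -17635$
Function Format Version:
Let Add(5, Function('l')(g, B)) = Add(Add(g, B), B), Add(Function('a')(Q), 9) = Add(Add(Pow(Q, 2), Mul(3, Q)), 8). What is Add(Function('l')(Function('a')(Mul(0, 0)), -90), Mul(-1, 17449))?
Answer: -17635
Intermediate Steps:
Function('a')(Q) = Add(-1, Pow(Q, 2), Mul(3, Q)) (Function('a')(Q) = Add(-9, Add(Add(Pow(Q, 2), Mul(3, Q)), 8)) = Add(-9, Add(8, Pow(Q, 2), Mul(3, Q))) = Add(-1, Pow(Q, 2), Mul(3, Q)))
Function('l')(g, B) = Add(-5, g, Mul(2, B)) (Function('l')(g, B) = Add(-5, Add(Add(g, B), B)) = Add(-5, Add(Add(B, g), B)) = Add(-5, Add(g, Mul(2, B))) = Add(-5, g, Mul(2, B)))
Add(Function('l')(Function('a')(Mul(0, 0)), -90), Mul(-1, 17449)) = Add(Add(-5, Add(-1, Pow(Mul(0, 0), 2), Mul(3, Mul(0, 0))), Mul(2, -90)), Mul(-1, 17449)) = Add(Add(-5, Add(-1, Pow(0, 2), Mul(3, 0)), -180), -17449) = Add(Add(-5, Add(-1, 0, 0), -180), -17449) = Add(Add(-5, -1, -180), -17449) = Add(-186, -17449) = -17635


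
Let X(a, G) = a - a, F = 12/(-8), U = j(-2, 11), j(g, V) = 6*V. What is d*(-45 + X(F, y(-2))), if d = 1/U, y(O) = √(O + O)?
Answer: -15/22 ≈ -0.68182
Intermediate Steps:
U = 66 (U = 6*11 = 66)
y(O) = √2*√O (y(O) = √(2*O) = √2*√O)
F = -3/2 (F = 12*(-⅛) = -3/2 ≈ -1.5000)
X(a, G) = 0
d = 1/66 ≈ 0.015152
d*(-45 + X(F, y(-2))) = (-45 + 0)/66 = (1/66)*(-45) = -15/22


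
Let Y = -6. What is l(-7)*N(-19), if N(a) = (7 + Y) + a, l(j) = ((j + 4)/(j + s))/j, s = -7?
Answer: 27/49 ≈ 0.55102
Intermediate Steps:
l(j) = (4 + j)/(j*(-7 + j)) (l(j) = ((j + 4)/(j - 7))/j = ((4 + j)/(-7 + j))/j = (4 + j)/(j*(-7 + j)))
N(a) = 1 + a (N(a) = (7 - 6) + a = 1 + a)
l(-7)*N(-19) = ((4 - 7)/((-7)*(-7 - 7)))*(1 - 19) = -⅐*(-3)/(-14)*(-18) = -⅐*(-1/14)*(-3)*(-18) = -3/98*(-18) = 27/49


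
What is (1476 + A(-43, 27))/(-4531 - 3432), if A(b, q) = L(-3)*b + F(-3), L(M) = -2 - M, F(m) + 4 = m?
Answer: -1426/7963 ≈ -0.17908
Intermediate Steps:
F(m) = -4 + m
A(b, q) = -7 + b (A(b, q) = (-2 - 1*(-3))*b + (-4 - 3) = (-2 + 3)*b - 7 = 1*b - 7 = b - 7 = -7 + b)
(1476 + A(-43, 27))/(-4531 - 3432) = (1476 + (-7 - 43))/(-4531 - 3432) = (1476 - 50)/(-7963) = 1426*(-1/7963) = -1426/7963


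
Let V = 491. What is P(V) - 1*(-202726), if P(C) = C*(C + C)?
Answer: 684888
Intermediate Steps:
P(C) = 2*C² (P(C) = C*(2*C) = 2*C²)
P(V) - 1*(-202726) = 2*491² - 1*(-202726) = 2*241081 + 202726 = 482162 + 202726 = 684888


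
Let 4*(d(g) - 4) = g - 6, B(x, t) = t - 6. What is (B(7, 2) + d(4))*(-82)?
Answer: 41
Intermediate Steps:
B(x, t) = -6 + t
d(g) = 5/2 + g/4 (d(g) = 4 + (g - 6)/4 = 4 + (-6 + g)/4 = 4 + (-3/2 + g/4) = 5/2 + g/4)
(B(7, 2) + d(4))*(-82) = ((-6 + 2) + (5/2 + (¼)*4))*(-82) = (-4 + (5/2 + 1))*(-82) = (-4 + 7/2)*(-82) = -½*(-82) = 41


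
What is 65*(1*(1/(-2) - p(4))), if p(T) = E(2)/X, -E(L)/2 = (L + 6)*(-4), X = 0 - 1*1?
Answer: 8255/2 ≈ 4127.5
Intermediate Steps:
X = -1 (X = 0 - 1 = -1)
E(L) = 48 + 8*L (E(L) = -2*(L + 6)*(-4) = -2*(6 + L)*(-4) = -2*(-24 - 4*L) = 48 + 8*L)
p(T) = -64 (p(T) = (48 + 8*2)/(-1) = (48 + 16)*(-1) = 64*(-1) = -64)
65*(1*(1/(-2) - p(4))) = 65*(1*(1/(-2) - 1*(-64))) = 65*(1*(-½ + 64)) = 65*(1*(127/2)) = 65*(127/2) = 8255/2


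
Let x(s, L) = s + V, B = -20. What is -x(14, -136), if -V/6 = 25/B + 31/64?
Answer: -595/32 ≈ -18.594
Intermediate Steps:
V = 147/32 (V = -6*(25/(-20) + 31/64) = -6*(25*(-1/20) + 31*(1/64)) = -6*(-5/4 + 31/64) = -6*(-49/64) = 147/32 ≈ 4.5938)
x(s, L) = 147/32 + s (x(s, L) = s + 147/32 = 147/32 + s)
-x(14, -136) = -(147/32 + 14) = -1*595/32 = -595/32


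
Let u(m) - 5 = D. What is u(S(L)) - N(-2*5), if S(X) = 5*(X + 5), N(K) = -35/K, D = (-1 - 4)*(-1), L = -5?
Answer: 13/2 ≈ 6.5000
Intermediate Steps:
D = 5 (D = -5*(-1) = 5)
S(X) = 25 + 5*X (S(X) = 5*(5 + X) = 25 + 5*X)
u(m) = 10 (u(m) = 5 + 5 = 10)
u(S(L)) - N(-2*5) = 10 - (-35)/((-2*5)) = 10 - (-35)/(-10) = 10 - (-35)*(-1)/10 = 10 - 1*7/2 = 10 - 7/2 = 13/2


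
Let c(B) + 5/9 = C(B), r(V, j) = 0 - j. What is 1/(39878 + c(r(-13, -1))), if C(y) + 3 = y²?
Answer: 9/358879 ≈ 2.5078e-5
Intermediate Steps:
r(V, j) = -j
C(y) = -3 + y²
c(B) = -32/9 + B² (c(B) = -5/9 + (-3 + B²) = -32/9 + B²)
1/(39878 + c(r(-13, -1))) = 1/(39878 + (-32/9 + (-1*(-1))²)) = 1/(39878 + (-32/9 + 1²)) = 1/(39878 + (-32/9 + 1)) = 1/(39878 - 23/9) = 1/(358879/9) = 9/358879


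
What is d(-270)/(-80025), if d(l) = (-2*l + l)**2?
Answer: -972/1067 ≈ -0.91096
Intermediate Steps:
d(l) = l**2 (d(l) = (-l)**2 = l**2)
d(-270)/(-80025) = (-270)**2/(-80025) = 72900*(-1/80025) = -972/1067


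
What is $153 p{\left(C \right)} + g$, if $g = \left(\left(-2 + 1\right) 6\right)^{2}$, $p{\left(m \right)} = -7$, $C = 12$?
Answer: $-1035$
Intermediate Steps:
$g = 36$ ($g = \left(\left(-1\right) 6\right)^{2} = \left(-6\right)^{2} = 36$)
$153 p{\left(C \right)} + g = 153 \left(-7\right) + 36 = -1071 + 36 = -1035$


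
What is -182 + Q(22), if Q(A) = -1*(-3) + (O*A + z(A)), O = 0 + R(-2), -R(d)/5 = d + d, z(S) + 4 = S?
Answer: 279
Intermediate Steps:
z(S) = -4 + S
R(d) = -10*d (R(d) = -5*(d + d) = -10*d)
O = 20 (O = 0 - 10*(-2) = 0 + 20 = 20)
Q(A) = -1 + 21*A (Q(A) = -1*(-3) + (20*A + (-4 + A)) = 3 + (-4 + 21*A) = -1 + 21*A)
-182 + Q(22) = -182 + (-1 + 21*22) = -182 + (-1 + 462) = -182 + 461 = 279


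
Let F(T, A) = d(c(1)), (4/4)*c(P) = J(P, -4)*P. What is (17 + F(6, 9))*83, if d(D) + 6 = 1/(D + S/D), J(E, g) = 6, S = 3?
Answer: 12035/13 ≈ 925.77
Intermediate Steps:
c(P) = 6*P
d(D) = -6 + 1/(D + 3/D)
F(T, A) = -76/13 (F(T, A) = (-18 + 6*1 - 6*(6*1)²)/(3 + (6*1)²) = (-18 + 6 - 6*6²)/(3 + 6²) = (-18 + 6 - 6*36)/(3 + 36) = (-18 + 6 - 216)/39 = (1/39)*(-228) = -76/13)
(17 + F(6, 9))*83 = (17 - 76/13)*83 = (145/13)*83 = 12035/13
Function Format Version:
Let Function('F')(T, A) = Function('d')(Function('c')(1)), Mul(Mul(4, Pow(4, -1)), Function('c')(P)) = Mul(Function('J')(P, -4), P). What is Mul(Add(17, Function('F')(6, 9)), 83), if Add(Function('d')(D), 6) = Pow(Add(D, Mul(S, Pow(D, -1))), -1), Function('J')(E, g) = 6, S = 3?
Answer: Rational(12035, 13) ≈ 925.77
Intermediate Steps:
Function('c')(P) = Mul(6, P)
Function('d')(D) = Add(-6, Pow(Add(D, Mul(3, Pow(D, -1))), -1))
Function('F')(T, A) = Rational(-76, 13) (Function('F')(T, A) = Mul(Pow(Add(3, Pow(Mul(6, 1), 2)), -1), Add(-18, Mul(6, 1), Mul(-6, Pow(Mul(6, 1), 2)))) = Mul(Pow(Add(3, Pow(6, 2)), -1), Add(-18, 6, Mul(-6, Pow(6, 2)))) = Mul(Pow(Add(3, 36), -1), Add(-18, 6, Mul(-6, 36))) = Mul(Pow(39, -1), Add(-18, 6, -216)) = Mul(Rational(1, 39), -228) = Rational(-76, 13))
Mul(Add(17, Function('F')(6, 9)), 83) = Mul(Add(17, Rational(-76, 13)), 83) = Mul(Rational(145, 13), 83) = Rational(12035, 13)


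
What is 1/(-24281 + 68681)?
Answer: 1/44400 ≈ 2.2523e-5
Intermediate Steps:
1/(-24281 + 68681) = 1/44400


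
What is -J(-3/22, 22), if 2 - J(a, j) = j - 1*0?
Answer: 20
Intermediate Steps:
J(a, j) = 2 - j (J(a, j) = 2 - (j - 1*0) = 2 - (j + 0) = 2 - j)
-J(-3/22, 22) = -(2 - 1*22) = -(2 - 22) = -1*(-20) = 20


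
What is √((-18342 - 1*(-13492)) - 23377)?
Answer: 97*I*√3 ≈ 168.01*I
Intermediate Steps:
√((-18342 - 1*(-13492)) - 23377) = √((-18342 + 13492) - 23377) = √(-4850 - 23377) = √(-28227) = 97*I*√3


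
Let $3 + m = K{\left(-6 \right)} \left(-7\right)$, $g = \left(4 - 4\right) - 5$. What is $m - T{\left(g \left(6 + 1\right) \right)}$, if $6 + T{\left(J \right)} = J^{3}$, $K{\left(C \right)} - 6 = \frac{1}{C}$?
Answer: $\frac{257023}{6} \approx 42837.0$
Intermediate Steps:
$g = -5$ ($g = 0 - 5 = -5$)
$K{\left(C \right)} = 6 + \frac{1}{C}$
$T{\left(J \right)} = -6 + J^{3}$
$m = - \frac{263}{6}$ ($m = -3 + \left(6 + \frac{1}{-6}\right) \left(-7\right) = -3 + \left(6 - \frac{1}{6}\right) \left(-7\right) = -3 + \frac{35}{6} \left(-7\right) = -3 - \frac{245}{6} = - \frac{263}{6} \approx -43.833$)
$m - T{\left(g \left(6 + 1\right) \right)} = - \frac{263}{6} - \left(-6 + \left(- 5 \left(6 + 1\right)\right)^{3}\right) = - \frac{263}{6} - \left(-6 + \left(\left(-5\right) 7\right)^{3}\right) = - \frac{263}{6} - \left(-6 + \left(-35\right)^{3}\right) = - \frac{263}{6} - \left(-6 - 42875\right) = - \frac{263}{6} - -42881 = - \frac{263}{6} + 42881 = \frac{257023}{6}$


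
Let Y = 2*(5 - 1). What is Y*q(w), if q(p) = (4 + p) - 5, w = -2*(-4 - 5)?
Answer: 136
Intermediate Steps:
w = 18 (w = -2*(-9) = 18)
Y = 8 (Y = 2*4 = 8)
q(p) = -1 + p
Y*q(w) = 8*(-1 + 18) = 8*17 = 136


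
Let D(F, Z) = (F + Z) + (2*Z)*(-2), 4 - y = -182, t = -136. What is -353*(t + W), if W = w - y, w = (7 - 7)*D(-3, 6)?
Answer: 113666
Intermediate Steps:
y = 186 (y = 4 - 1*(-182) = 4 + 182 = 186)
D(F, Z) = F - 3*Z (D(F, Z) = (F + Z) - 4*Z = F - 3*Z)
w = 0 (w = (7 - 7)*(-3 - 3*6) = 0*(-3 - 18) = 0*(-21) = 0)
W = -186 (W = 0 - 1*186 = 0 - 186 = -186)
-353*(t + W) = -353*(-136 - 186) = -353*(-322) = 113666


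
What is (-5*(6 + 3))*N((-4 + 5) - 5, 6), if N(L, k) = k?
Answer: -270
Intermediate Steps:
(-5*(6 + 3))*N((-4 + 5) - 5, 6) = -5*(6 + 3)*6 = -5*9*6 = -45*6 = -270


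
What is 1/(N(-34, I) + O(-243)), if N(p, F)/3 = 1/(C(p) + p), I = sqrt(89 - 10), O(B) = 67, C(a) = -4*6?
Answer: 58/3883 ≈ 0.014937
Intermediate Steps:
C(a) = -24
I = sqrt(79) ≈ 8.8882
N(p, F) = 3/(-24 + p)
1/(N(-34, I) + O(-243)) = 1/(3/(-24 - 34) + 67) = 1/(3/(-58) + 67) = 1/(3*(-1/58) + 67) = 1/(-3/58 + 67) = 1/(3883/58) = 58/3883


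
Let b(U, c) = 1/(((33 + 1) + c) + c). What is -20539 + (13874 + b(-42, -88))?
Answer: -946431/142 ≈ -6665.0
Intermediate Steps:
b(U, c) = 1/(34 + 2*c) (b(U, c) = 1/((34 + c) + c) = 1/(34 + 2*c))
-20539 + (13874 + b(-42, -88)) = -20539 + (13874 + 1/(2*(17 - 88))) = -20539 + (13874 + (½)/(-71)) = -20539 + (13874 + (½)*(-1/71)) = -20539 + (13874 - 1/142) = -20539 + 1970107/142 = -946431/142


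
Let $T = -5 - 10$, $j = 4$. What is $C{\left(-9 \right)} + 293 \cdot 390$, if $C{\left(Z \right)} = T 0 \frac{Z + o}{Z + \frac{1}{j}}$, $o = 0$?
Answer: $114270$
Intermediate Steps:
$T = -15$ ($T = -5 - 10 = -15$)
$C{\left(Z \right)} = 0$ ($C{\left(Z \right)} = \left(-15\right) 0 \frac{Z + 0}{Z + \frac{1}{4}} = 0 \frac{Z}{Z + \frac{1}{4}} = 0 \frac{Z}{\frac{1}{4} + Z} = 0$)
$C{\left(-9 \right)} + 293 \cdot 390 = 0 + 293 \cdot 390 = 0 + 114270 = 114270$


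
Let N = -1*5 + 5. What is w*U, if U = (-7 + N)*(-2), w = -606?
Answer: -8484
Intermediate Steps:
N = 0 (N = -5 + 5 = 0)
U = 14 (U = (-7 + 0)*(-2) = -7*(-2) = 14)
w*U = -606*14 = -8484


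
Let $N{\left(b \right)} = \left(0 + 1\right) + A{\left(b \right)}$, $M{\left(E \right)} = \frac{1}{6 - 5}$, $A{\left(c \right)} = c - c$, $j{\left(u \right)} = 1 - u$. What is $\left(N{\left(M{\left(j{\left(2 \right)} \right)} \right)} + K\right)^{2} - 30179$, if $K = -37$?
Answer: $-28883$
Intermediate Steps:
$A{\left(c \right)} = 0$
$M{\left(E \right)} = 1$ ($M{\left(E \right)} = 1^{-1} = 1$)
$N{\left(b \right)} = 1$ ($N{\left(b \right)} = \left(0 + 1\right) + 0 = 1 + 0 = 1$)
$\left(N{\left(M{\left(j{\left(2 \right)} \right)} \right)} + K\right)^{2} - 30179 = \left(1 - 37\right)^{2} - 30179 = \left(-36\right)^{2} - 30179 = 1296 - 30179 = -28883$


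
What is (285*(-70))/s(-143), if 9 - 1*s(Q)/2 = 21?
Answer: 3325/4 ≈ 831.25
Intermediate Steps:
s(Q) = -24 (s(Q) = 18 - 2*21 = 18 - 42 = -24)
(285*(-70))/s(-143) = (285*(-70))/(-24) = -19950*(-1/24) = 3325/4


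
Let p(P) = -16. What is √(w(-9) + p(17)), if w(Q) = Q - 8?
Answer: I*√33 ≈ 5.7446*I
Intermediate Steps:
w(Q) = -8 + Q
√(w(-9) + p(17)) = √((-8 - 9) - 16) = √(-17 - 16) = √(-33) = I*√33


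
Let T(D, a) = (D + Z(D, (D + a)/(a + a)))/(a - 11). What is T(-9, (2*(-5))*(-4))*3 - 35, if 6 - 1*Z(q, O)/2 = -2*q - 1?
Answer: -1108/29 ≈ -38.207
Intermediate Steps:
Z(q, O) = 14 + 4*q (Z(q, O) = 12 - 2*(-2*q - 1) = 12 - 2*(-1 - 2*q) = 12 + (2 + 4*q) = 14 + 4*q)
T(D, a) = (14 + 5*D)/(-11 + a) (T(D, a) = (D + (14 + 4*D))/(a - 11) = (14 + 5*D)/(-11 + a))
T(-9, (2*(-5))*(-4))*3 - 35 = ((14 + 5*(-9))/(-11 + (2*(-5))*(-4)))*3 - 35 = ((14 - 45)/(-11 - 10*(-4)))*3 - 35 = (-31/(-11 + 40))*3 - 35 = (-31/29)*3 - 35 = ((1/29)*(-31))*3 - 35 = -31/29*3 - 35 = -93/29 - 35 = -1108/29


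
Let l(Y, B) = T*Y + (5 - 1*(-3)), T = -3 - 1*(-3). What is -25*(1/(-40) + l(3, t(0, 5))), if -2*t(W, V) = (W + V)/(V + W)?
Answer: -1595/8 ≈ -199.38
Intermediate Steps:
t(W, V) = -1/2 (t(W, V) = -(W + V)/(2*(V + W)) = -(V + W)/(2*(V + W)) = -1/2*1 = -1/2)
T = 0 (T = -3 + 3 = 0)
l(Y, B) = 8 (l(Y, B) = 0*Y + (5 - 1*(-3)) = 0 + (5 + 3) = 0 + 8 = 8)
-25*(1/(-40) + l(3, t(0, 5))) = -25*(1/(-40) + 8) = -25*(-1/40 + 8) = -25*319/40 = -1595/8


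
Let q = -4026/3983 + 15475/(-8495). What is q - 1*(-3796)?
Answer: 25668808573/6767117 ≈ 3793.2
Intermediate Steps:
q = -19167559/6767117 (q = -4026*1/3983 + 15475*(-1/8495) = -4026/3983 - 3095/1699 = -19167559/6767117 ≈ -2.8325)
q - 1*(-3796) = -19167559/6767117 - 1*(-3796) = -19167559/6767117 + 3796 = 25668808573/6767117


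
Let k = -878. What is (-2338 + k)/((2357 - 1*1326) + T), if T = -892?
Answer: -3216/139 ≈ -23.137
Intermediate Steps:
(-2338 + k)/((2357 - 1*1326) + T) = (-2338 - 878)/((2357 - 1*1326) - 892) = -3216/((2357 - 1326) - 892) = -3216/(1031 - 892) = -3216/139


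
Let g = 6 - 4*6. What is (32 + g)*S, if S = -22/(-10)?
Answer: 154/5 ≈ 30.800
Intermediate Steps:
S = 11/5 (S = -22*(-1/10) = 11/5 ≈ 2.2000)
g = -18 (g = 6 - 24 = -18)
(32 + g)*S = (32 - 18)*(11/5) = 14*(11/5) = 154/5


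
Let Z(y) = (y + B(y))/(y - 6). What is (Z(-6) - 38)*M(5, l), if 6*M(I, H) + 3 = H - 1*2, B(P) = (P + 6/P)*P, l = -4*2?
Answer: 533/6 ≈ 88.833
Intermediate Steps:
l = -8
B(P) = P*(P + 6/P)
M(I, H) = -⅚ + H/6 (M(I, H) = -½ + (H - 1*2)/6 = -½ + (H - 2)/6 = -½ + (-2 + H)/6 = -½ + (-⅓ + H/6) = -⅚ + H/6)
Z(y) = (6 + y + y²)/(-6 + y) (Z(y) = (y + (6 + y²))/(y - 6) = (6 + y + y²)/(-6 + y))
(Z(-6) - 38)*M(5, l) = ((6 - 6 + (-6)²)/(-6 - 6) - 38)*(-⅚ + (⅙)*(-8)) = ((6 - 6 + 36)/(-12) - 38)*(-⅚ - 4/3) = (-1/12*36 - 38)*(-13/6) = (-3 - 38)*(-13/6) = -41*(-13/6) = 533/6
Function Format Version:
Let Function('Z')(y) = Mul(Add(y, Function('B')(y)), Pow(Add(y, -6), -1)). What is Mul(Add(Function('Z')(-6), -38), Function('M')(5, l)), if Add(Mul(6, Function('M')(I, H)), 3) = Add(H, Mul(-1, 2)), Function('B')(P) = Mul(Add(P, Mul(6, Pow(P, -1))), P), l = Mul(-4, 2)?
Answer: Rational(533, 6) ≈ 88.833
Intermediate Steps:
l = -8
Function('B')(P) = Mul(P, Add(P, Mul(6, Pow(P, -1))))
Function('M')(I, H) = Add(Rational(-5, 6), Mul(Rational(1, 6), H)) (Function('M')(I, H) = Add(Rational(-1, 2), Mul(Rational(1, 6), Add(H, Mul(-1, 2)))) = Add(Rational(-1, 2), Mul(Rational(1, 6), Add(H, -2))) = Add(Rational(-1, 2), Mul(Rational(1, 6), Add(-2, H))) = Add(Rational(-1, 2), Add(Rational(-1, 3), Mul(Rational(1, 6), H))) = Add(Rational(-5, 6), Mul(Rational(1, 6), H)))
Function('Z')(y) = Mul(Pow(Add(-6, y), -1), Add(6, y, Pow(y, 2))) (Function('Z')(y) = Mul(Add(y, Add(6, Pow(y, 2))), Pow(Add(y, -6), -1)) = Mul(Add(6, y, Pow(y, 2)), Pow(Add(-6, y), -1)) = Mul(Pow(Add(-6, y), -1), Add(6, y, Pow(y, 2))))
Mul(Add(Function('Z')(-6), -38), Function('M')(5, l)) = Mul(Add(Mul(Pow(Add(-6, -6), -1), Add(6, -6, Pow(-6, 2))), -38), Add(Rational(-5, 6), Mul(Rational(1, 6), -8))) = Mul(Add(Mul(Pow(-12, -1), Add(6, -6, 36)), -38), Add(Rational(-5, 6), Rational(-4, 3))) = Mul(Add(Mul(Rational(-1, 12), 36), -38), Rational(-13, 6)) = Mul(Add(-3, -38), Rational(-13, 6)) = Mul(-41, Rational(-13, 6)) = Rational(533, 6)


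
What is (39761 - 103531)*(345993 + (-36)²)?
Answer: -22146619530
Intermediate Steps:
(39761 - 103531)*(345993 + (-36)²) = -63770*(345993 + 1296) = -63770*347289 = -22146619530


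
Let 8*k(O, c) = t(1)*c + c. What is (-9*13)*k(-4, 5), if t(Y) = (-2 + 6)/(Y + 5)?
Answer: -975/8 ≈ -121.88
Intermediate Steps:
t(Y) = 4/(5 + Y)
k(O, c) = 5*c/24 (k(O, c) = ((4/(5 + 1))*c + c)/8 = ((4/6)*c + c)/8 = ((4*(⅙))*c + c)/8 = (2*c/3 + c)/8 = (5*c/3)/8 = 5*c/24)
(-9*13)*k(-4, 5) = (-9*13)*((5/24)*5) = -117*25/24 = -975/8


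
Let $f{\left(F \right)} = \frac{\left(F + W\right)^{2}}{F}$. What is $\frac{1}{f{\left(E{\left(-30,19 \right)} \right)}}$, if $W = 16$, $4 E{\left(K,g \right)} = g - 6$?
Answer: $\frac{52}{5929} \approx 0.0087705$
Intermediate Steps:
$E{\left(K,g \right)} = - \frac{3}{2} + \frac{g}{4}$ ($E{\left(K,g \right)} = \frac{g - 6}{4} = \frac{-6 + g}{4} = - \frac{3}{2} + \frac{g}{4}$)
$f{\left(F \right)} = \frac{\left(16 + F\right)^{2}}{F}$ ($f{\left(F \right)} = \frac{\left(F + 16\right)^{2}}{F} = \frac{\left(16 + F\right)^{2}}{F}$)
$\frac{1}{f{\left(E{\left(-30,19 \right)} \right)}} = \frac{1}{\frac{1}{- \frac{3}{2} + \frac{1}{4} \cdot 19} \left(16 + \left(- \frac{3}{2} + \frac{1}{4} \cdot 19\right)\right)^{2}} = \frac{1}{\frac{1}{- \frac{3}{2} + \frac{19}{4}} \left(16 + \left(- \frac{3}{2} + \frac{19}{4}\right)\right)^{2}} = \frac{1}{\frac{1}{\frac{13}{4}} \left(16 + \frac{13}{4}\right)^{2}} = \frac{1}{\frac{4}{13} \left(\frac{77}{4}\right)^{2}} = \frac{1}{\frac{4}{13} \cdot \frac{5929}{16}} = \frac{1}{\frac{5929}{52}} = \frac{52}{5929}$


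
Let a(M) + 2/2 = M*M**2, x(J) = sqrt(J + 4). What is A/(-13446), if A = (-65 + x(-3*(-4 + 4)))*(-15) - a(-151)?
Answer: -3443897/13446 ≈ -256.13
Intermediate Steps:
x(J) = sqrt(4 + J)
a(M) = -1 + M**3 (a(M) = -1 + M*M**2 = -1 + M**3)
A = 3443897 (A = (-65 + sqrt(4 - 3*(-4 + 4)))*(-15) - (-1 + (-151)**3) = (-65 + sqrt(4 - 3*0))*(-15) - (-1 - 3442951) = (-65 + sqrt(4 + 0))*(-15) - 1*(-3442952) = (-65 + sqrt(4))*(-15) + 3442952 = (-65 + 2)*(-15) + 3442952 = -63*(-15) + 3442952 = 945 + 3442952 = 3443897)
A/(-13446) = 3443897/(-13446) = 3443897*(-1/13446) = -3443897/13446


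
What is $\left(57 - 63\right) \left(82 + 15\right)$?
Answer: $-582$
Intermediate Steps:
$\left(57 - 63\right) \left(82 + 15\right) = \left(57 - 63\right) 97 = \left(-6\right) 97 = -582$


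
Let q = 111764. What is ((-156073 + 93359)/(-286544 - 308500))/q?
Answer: 31357/33252248808 ≈ 9.4300e-7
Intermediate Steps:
((-156073 + 93359)/(-286544 - 308500))/q = ((-156073 + 93359)/(-286544 - 308500))/111764 = -62714/(-595044)*(1/111764) = -62714*(-1/595044)*(1/111764) = (31357/297522)*(1/111764) = 31357/33252248808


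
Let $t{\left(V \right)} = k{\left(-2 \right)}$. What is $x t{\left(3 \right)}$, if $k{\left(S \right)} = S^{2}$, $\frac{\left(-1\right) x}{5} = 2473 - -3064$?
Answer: $-110740$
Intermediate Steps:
$x = -27685$ ($x = - 5 \left(2473 - -3064\right) = - 5 \left(2473 + 3064\right) = \left(-5\right) 5537 = -27685$)
$t{\left(V \right)} = 4$ ($t{\left(V \right)} = \left(-2\right)^{2} = 4$)
$x t{\left(3 \right)} = \left(-27685\right) 4 = -110740$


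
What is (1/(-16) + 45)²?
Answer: 516961/256 ≈ 2019.4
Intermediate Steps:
(1/(-16) + 45)² = (-1/16 + 45)² = (719/16)² = 516961/256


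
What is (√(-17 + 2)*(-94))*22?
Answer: -2068*I*√15 ≈ -8009.3*I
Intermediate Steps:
(√(-17 + 2)*(-94))*22 = (√(-15)*(-94))*22 = ((I*√15)*(-94))*22 = -94*I*√15*22 = -2068*I*√15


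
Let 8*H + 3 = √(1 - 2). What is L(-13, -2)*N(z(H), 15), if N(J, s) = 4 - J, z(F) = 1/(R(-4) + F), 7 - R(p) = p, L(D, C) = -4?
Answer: -56448/3613 - 16*I/3613 ≈ -15.624 - 0.0044285*I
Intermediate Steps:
R(p) = 7 - p
H = -3/8 + I/8 (H = -3/8 + √(1 - 2)/8 = -3/8 + √(-1)/8 = -3/8 + I/8 ≈ -0.375 + 0.125*I)
z(F) = 1/(11 + F) (z(F) = 1/((7 - 1*(-4)) + F) = 1/((7 + 4) + F) = 1/(11 + F))
L(-13, -2)*N(z(H), 15) = -4*(4 - 1/(11 + (-3/8 + I/8))) = -4*(4 - 1/(85/8 + I/8)) = -4*(4 - 32*(85/8 - I/8)/3613) = -16 + 128*(85/8 - I/8)/3613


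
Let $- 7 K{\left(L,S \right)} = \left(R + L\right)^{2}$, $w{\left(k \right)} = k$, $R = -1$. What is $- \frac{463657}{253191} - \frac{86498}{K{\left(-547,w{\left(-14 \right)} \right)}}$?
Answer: $\frac{7032777049}{38017135032} \approx 0.18499$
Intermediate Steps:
$K{\left(L,S \right)} = - \frac{\left(-1 + L\right)^{2}}{7}$
$- \frac{463657}{253191} - \frac{86498}{K{\left(-547,w{\left(-14 \right)} \right)}} = - \frac{463657}{253191} - \frac{86498}{\left(- \frac{1}{7}\right) \left(-1 - 547\right)^{2}} = \left(-463657\right) \frac{1}{253191} - \frac{86498}{\left(- \frac{1}{7}\right) \left(-548\right)^{2}} = - \frac{463657}{253191} - \frac{86498}{\left(- \frac{1}{7}\right) 300304} = - \frac{463657}{253191} - \frac{86498}{- \frac{300304}{7}} = - \frac{463657}{253191} - - \frac{302743}{150152} = - \frac{463657}{253191} + \frac{302743}{150152} = \frac{7032777049}{38017135032}$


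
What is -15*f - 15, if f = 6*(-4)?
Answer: 345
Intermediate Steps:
f = -24
-15*f - 15 = -15*(-24) - 15 = 360 - 15 = 345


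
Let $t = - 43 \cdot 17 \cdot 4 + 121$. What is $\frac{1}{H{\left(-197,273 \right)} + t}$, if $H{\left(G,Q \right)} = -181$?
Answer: $- \frac{1}{2984} \approx -0.00033512$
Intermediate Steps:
$t = -2803$ ($t = \left(-43\right) 68 + 121 = -2924 + 121 = -2803$)
$\frac{1}{H{\left(-197,273 \right)} + t} = \frac{1}{-181 - 2803} = \frac{1}{-2984} = - \frac{1}{2984}$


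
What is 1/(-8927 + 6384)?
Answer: -1/2543 ≈ -0.00039324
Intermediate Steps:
1/(-8927 + 6384) = 1/(-2543) = -1/2543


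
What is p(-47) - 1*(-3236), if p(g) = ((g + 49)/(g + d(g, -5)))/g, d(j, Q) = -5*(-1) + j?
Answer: 13536190/4183 ≈ 3236.0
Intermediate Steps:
d(j, Q) = 5 + j
p(g) = (49 + g)/(g*(5 + 2*g)) (p(g) = ((g + 49)/(g + (5 + g)))/g = ((49 + g)/(5 + 2*g))/g = (49 + g)/(g*(5 + 2*g)))
p(-47) - 1*(-3236) = (49 - 47)/((-47)*(5 + 2*(-47))) - 1*(-3236) = -1/47*2/(5 - 94) + 3236 = -1/47*2/(-89) + 3236 = -1/47*(-1/89)*2 + 3236 = 2/4183 + 3236 = 13536190/4183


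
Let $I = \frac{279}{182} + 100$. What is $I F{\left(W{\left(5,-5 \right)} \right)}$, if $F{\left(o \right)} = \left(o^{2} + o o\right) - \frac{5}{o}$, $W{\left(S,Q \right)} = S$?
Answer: $\frac{129353}{26} \approx 4975.1$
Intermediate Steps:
$F{\left(o \right)} = - \frac{5}{o} + 2 o^{2}$ ($F{\left(o \right)} = \left(o^{2} + o^{2}\right) - \frac{5}{o} = 2 o^{2} - \frac{5}{o} = - \frac{5}{o} + 2 o^{2}$)
$I = \frac{18479}{182}$ ($I = 279 \cdot \frac{1}{182} + 100 = \frac{279}{182} + 100 = \frac{18479}{182} \approx 101.53$)
$I F{\left(W{\left(5,-5 \right)} \right)} = \frac{18479 \frac{-5 + 2 \cdot 5^{3}}{5}}{182} = \frac{18479 \frac{-5 + 2 \cdot 125}{5}}{182} = \frac{18479 \frac{-5 + 250}{5}}{182} = \frac{18479 \cdot \frac{1}{5} \cdot 245}{182} = \frac{18479}{182} \cdot 49 = \frac{129353}{26}$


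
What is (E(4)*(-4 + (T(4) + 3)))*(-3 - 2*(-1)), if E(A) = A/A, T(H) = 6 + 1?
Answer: -6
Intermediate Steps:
T(H) = 7
E(A) = 1
(E(4)*(-4 + (T(4) + 3)))*(-3 - 2*(-1)) = (1*(-4 + (7 + 3)))*(-3 - 2*(-1)) = (1*(-4 + 10))*(-3 + 2) = (1*6)*(-1) = 6*(-1) = -6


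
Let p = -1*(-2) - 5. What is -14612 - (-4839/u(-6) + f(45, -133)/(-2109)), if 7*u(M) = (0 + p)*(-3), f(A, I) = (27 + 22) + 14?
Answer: -22879072/2109 ≈ -10848.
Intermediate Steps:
p = -3 (p = 2 - 5 = -3)
f(A, I) = 63 (f(A, I) = 49 + 14 = 63)
u(M) = 9/7 (u(M) = ((0 - 3)*(-3))/7 = (-3*(-3))/7 = (1/7)*9 = 9/7)
-14612 - (-4839/u(-6) + f(45, -133)/(-2109)) = -14612 - (-4839/9/7 + 63/(-2109)) = -14612 - (-4839*7/9 + 63*(-1/2109)) = -14612 - (-11291/3 - 21/703) = -14612 - 1*(-7937636/2109) = -14612 + 7937636/2109 = -22879072/2109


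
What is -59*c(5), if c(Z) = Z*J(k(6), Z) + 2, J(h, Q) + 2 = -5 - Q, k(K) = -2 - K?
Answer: 3422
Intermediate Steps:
J(h, Q) = -7 - Q (J(h, Q) = -2 + (-5 - Q) = -7 - Q)
c(Z) = 2 + Z*(-7 - Z) (c(Z) = Z*(-7 - Z) + 2 = 2 + Z*(-7 - Z))
-59*c(5) = -59*(2 - 1*5*(7 + 5)) = -59*(2 - 1*5*12) = -59*(2 - 60) = -59*(-58) = 3422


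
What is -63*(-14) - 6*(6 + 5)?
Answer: 816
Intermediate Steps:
-63*(-14) - 6*(6 + 5) = 882 - 6*11 = 882 - 66 = 816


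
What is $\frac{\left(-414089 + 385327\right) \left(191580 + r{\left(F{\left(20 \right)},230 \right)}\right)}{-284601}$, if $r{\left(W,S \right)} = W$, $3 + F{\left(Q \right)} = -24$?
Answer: $\frac{1836482462}{94867} \approx 19359.0$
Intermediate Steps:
$F{\left(Q \right)} = -27$ ($F{\left(Q \right)} = -3 - 24 = -27$)
$\frac{\left(-414089 + 385327\right) \left(191580 + r{\left(F{\left(20 \right)},230 \right)}\right)}{-284601} = \frac{\left(-414089 + 385327\right) \left(191580 - 27\right)}{-284601} = \left(-28762\right) 191553 \left(- \frac{1}{284601}\right) = \left(-5509447386\right) \left(- \frac{1}{284601}\right) = \frac{1836482462}{94867}$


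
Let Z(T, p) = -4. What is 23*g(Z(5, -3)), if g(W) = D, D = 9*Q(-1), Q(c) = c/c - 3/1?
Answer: -414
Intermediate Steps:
Q(c) = -2 (Q(c) = 1 - 3*1 = 1 - 3 = -2)
D = -18 (D = 9*(-2) = -18)
g(W) = -18
23*g(Z(5, -3)) = 23*(-18) = -414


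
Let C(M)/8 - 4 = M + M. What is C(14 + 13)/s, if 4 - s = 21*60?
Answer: -58/157 ≈ -0.36943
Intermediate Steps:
C(M) = 32 + 16*M (C(M) = 32 + 8*(M + M) = 32 + 8*(2*M) = 32 + 16*M)
s = -1256 (s = 4 - 21*60 = 4 - 1*1260 = 4 - 1260 = -1256)
C(14 + 13)/s = (32 + 16*(14 + 13))/(-1256) = (32 + 16*27)*(-1/1256) = (32 + 432)*(-1/1256) = 464*(-1/1256) = -58/157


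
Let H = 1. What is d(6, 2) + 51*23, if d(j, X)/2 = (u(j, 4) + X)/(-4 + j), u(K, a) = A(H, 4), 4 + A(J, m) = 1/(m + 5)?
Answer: 10540/9 ≈ 1171.1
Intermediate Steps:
A(J, m) = -4 + 1/(5 + m) (A(J, m) = -4 + 1/(m + 5) = -4 + 1/(5 + m))
u(K, a) = -35/9 (u(K, a) = (-19 - 4*4)/(5 + 4) = (-19 - 16)/9 = (⅑)*(-35) = -35/9)
d(j, X) = 2*(-35/9 + X)/(-4 + j) (d(j, X) = 2*((-35/9 + X)/(-4 + j)) = 2*(-35/9 + X)/(-4 + j))
d(6, 2) + 51*23 = 2*(-35 + 9*2)/(9*(-4 + 6)) + 51*23 = (2/9)*(-35 + 18)/2 + 1173 = (2/9)*(½)*(-17) + 1173 = -17/9 + 1173 = 10540/9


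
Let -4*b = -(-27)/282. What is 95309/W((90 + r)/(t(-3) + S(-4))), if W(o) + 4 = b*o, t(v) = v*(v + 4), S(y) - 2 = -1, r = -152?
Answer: -35836184/1783 ≈ -20099.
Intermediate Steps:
S(y) = 1 (S(y) = 2 - 1 = 1)
t(v) = v*(4 + v)
b = -9/376 (b = -(-1)*(-27/282)/4 = -(-1)*(-27*1/282)/4 = -(-1)*(-9)/(4*94) = -¼*9/94 = -9/376 ≈ -0.023936)
W(o) = -4 - 9*o/376
95309/W((90 + r)/(t(-3) + S(-4))) = 95309/(-4 - 9*(90 - 152)/(376*(-3*(4 - 3) + 1))) = 95309/(-4 - (-279)/(188*(-3*1 + 1))) = 95309/(-4 - (-279)/(188*(-3 + 1))) = 95309/(-4 - (-279)/(188*(-2))) = 95309/(-4 - (-279)*(-1)/(188*2)) = 95309/(-4 - 9/376*31) = 95309/(-4 - 279/376) = 95309/(-1783/376) = 95309*(-376/1783) = -35836184/1783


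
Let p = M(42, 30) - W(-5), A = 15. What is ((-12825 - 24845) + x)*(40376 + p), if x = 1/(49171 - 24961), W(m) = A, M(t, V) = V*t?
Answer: -37957964883079/24210 ≈ -1.5679e+9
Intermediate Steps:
W(m) = 15
x = 1/24210 ≈ 4.1305e-5
p = 1245 (p = 30*42 - 1*15 = 1260 - 15 = 1245)
((-12825 - 24845) + x)*(40376 + p) = ((-12825 - 24845) + 1/24210)*(40376 + 1245) = (-37670 + 1/24210)*41621 = -911990699/24210*41621 = -37957964883079/24210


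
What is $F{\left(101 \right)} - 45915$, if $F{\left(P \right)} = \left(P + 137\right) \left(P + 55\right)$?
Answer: $-8787$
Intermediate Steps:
$F{\left(P \right)} = \left(55 + P\right) \left(137 + P\right)$ ($F{\left(P \right)} = \left(137 + P\right) \left(55 + P\right) = \left(55 + P\right) \left(137 + P\right)$)
$F{\left(101 \right)} - 45915 = \left(7535 + 101^{2} + 192 \cdot 101\right) - 45915 = \left(7535 + 10201 + 19392\right) - 45915 = 37128 - 45915 = -8787$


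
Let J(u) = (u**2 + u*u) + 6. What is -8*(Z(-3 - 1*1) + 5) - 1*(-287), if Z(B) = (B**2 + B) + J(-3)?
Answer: -41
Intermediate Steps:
J(u) = 6 + 2*u**2 (J(u) = (u**2 + u**2) + 6 = 2*u**2 + 6 = 6 + 2*u**2)
Z(B) = 24 + B + B**2 (Z(B) = (B**2 + B) + (6 + 2*(-3)**2) = (B + B**2) + (6 + 2*9) = (B + B**2) + (6 + 18) = (B + B**2) + 24 = 24 + B + B**2)
-8*(Z(-3 - 1*1) + 5) - 1*(-287) = -8*((24 + (-3 - 1*1) + (-3 - 1*1)**2) + 5) - 1*(-287) = -8*((24 + (-3 - 1) + (-3 - 1)**2) + 5) + 287 = -8*((24 - 4 + (-4)**2) + 5) + 287 = -8*((24 - 4 + 16) + 5) + 287 = -8*(36 + 5) + 287 = -8*41 + 287 = -328 + 287 = -41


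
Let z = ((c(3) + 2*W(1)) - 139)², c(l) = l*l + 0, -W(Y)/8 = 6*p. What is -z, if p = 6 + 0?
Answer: -498436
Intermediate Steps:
p = 6
W(Y) = -288 (W(Y) = -48*6 = -8*36 = -288)
c(l) = l² (c(l) = l² + 0 = l²)
z = 498436 (z = ((3² + 2*(-288)) - 139)² = ((9 - 576) - 139)² = (-567 - 139)² = (-706)² = 498436)
-z = -1*498436 = -498436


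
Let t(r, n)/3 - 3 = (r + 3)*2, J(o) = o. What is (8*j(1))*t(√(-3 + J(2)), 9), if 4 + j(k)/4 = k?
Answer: -2592 - 576*I ≈ -2592.0 - 576.0*I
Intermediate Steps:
j(k) = -16 + 4*k
t(r, n) = 27 + 6*r (t(r, n) = 9 + 3*((r + 3)*2) = 9 + 3*((3 + r)*2) = 9 + 3*(6 + 2*r) = 9 + (18 + 6*r) = 27 + 6*r)
(8*j(1))*t(√(-3 + J(2)), 9) = (8*(-16 + 4*1))*(27 + 6*√(-3 + 2)) = (8*(-16 + 4))*(27 + 6*√(-1)) = (8*(-12))*(27 + 6*I) = -96*(27 + 6*I) = -2592 - 576*I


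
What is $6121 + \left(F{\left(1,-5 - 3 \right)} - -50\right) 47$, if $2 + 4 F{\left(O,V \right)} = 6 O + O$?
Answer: $\frac{34119}{4} \approx 8529.8$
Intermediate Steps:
$F{\left(O,V \right)} = - \frac{1}{2} + \frac{7 O}{4}$ ($F{\left(O,V \right)} = - \frac{1}{2} + \frac{6 O + O}{4} = - \frac{1}{2} + \frac{7 O}{4}$)
$6121 + \left(F{\left(1,-5 - 3 \right)} - -50\right) 47 = 6121 + \left(\left(- \frac{1}{2} + \frac{7}{4} \cdot 1\right) - -50\right) 47 = 6121 + \left(\left(- \frac{1}{2} + \frac{7}{4}\right) + 50\right) 47 = 6121 + \left(\frac{5}{4} + 50\right) 47 = 6121 + \frac{205}{4} \cdot 47 = 6121 + \frac{9635}{4} = \frac{34119}{4}$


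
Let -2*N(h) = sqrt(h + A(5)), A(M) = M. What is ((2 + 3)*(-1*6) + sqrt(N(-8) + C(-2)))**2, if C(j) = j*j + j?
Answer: (60 - sqrt(2)*sqrt(4 - I*sqrt(3)))**2/4 ≈ 815.26 + 17.106*I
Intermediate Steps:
C(j) = j + j**2 (C(j) = j**2 + j = j + j**2)
N(h) = -sqrt(5 + h)/2 (N(h) = -sqrt(h + 5)/2 = -sqrt(5 + h)/2)
((2 + 3)*(-1*6) + sqrt(N(-8) + C(-2)))**2 = ((2 + 3)*(-1*6) + sqrt(-sqrt(5 - 8)/2 - 2*(1 - 2)))**2 = (5*(-6) + sqrt(-I*sqrt(3)/2 - 2*(-1)))**2 = (-30 + sqrt(-I*sqrt(3)/2 + 2))**2 = (-30 + sqrt(2 - I*sqrt(3)/2))**2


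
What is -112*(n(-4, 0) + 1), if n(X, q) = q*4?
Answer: -112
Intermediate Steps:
n(X, q) = 4*q
-112*(n(-4, 0) + 1) = -112*(4*0 + 1) = -112*(0 + 1) = -112*1 = -112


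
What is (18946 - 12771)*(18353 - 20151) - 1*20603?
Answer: -11123253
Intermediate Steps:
(18946 - 12771)*(18353 - 20151) - 1*20603 = 6175*(-1798) - 20603 = -11102650 - 20603 = -11123253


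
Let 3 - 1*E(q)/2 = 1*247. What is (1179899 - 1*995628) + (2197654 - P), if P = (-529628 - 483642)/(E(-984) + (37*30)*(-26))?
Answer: 34951860815/14674 ≈ 2.3819e+6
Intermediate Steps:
E(q) = -488 (E(q) = 6 - 2*247 = 6 - 494 = -488)
P = 506635/14674 (P = (-529628 - 483642)/(-488 + (37*30)*(-26)) = -1013270/(-488 + 1110*(-26)) = -1013270/(-488 - 28860) = -1013270/(-29348) = -1013270*(-1/29348) = 506635/14674 ≈ 34.526)
(1179899 - 1*995628) + (2197654 - P) = (1179899 - 1*995628) + (2197654 - 1*506635/14674) = (1179899 - 995628) + (2197654 - 506635/14674) = 184271 + 32247868161/14674 = 34951860815/14674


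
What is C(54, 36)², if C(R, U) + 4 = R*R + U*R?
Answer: 23580736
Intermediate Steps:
C(R, U) = -4 + R² + R*U (C(R, U) = -4 + (R*R + U*R) = -4 + (R² + R*U) = -4 + R² + R*U)
C(54, 36)² = (-4 + 54² + 54*36)² = (-4 + 2916 + 1944)² = 4856² = 23580736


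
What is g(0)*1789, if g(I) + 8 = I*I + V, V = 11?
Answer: 5367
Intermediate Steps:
g(I) = 3 + I² (g(I) = -8 + (I*I + 11) = -8 + (I² + 11) = -8 + (11 + I²) = 3 + I²)
g(0)*1789 = (3 + 0²)*1789 = (3 + 0)*1789 = 3*1789 = 5367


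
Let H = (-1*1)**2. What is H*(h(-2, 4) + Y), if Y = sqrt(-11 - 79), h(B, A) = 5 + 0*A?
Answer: 5 + 3*I*sqrt(10) ≈ 5.0 + 9.4868*I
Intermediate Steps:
h(B, A) = 5 (h(B, A) = 5 + 0 = 5)
H = 1 (H = (-1)**2 = 1)
Y = 3*I*sqrt(10) (Y = sqrt(-90) = 3*I*sqrt(10) ≈ 9.4868*I)
H*(h(-2, 4) + Y) = 1*(5 + 3*I*sqrt(10)) = 5 + 3*I*sqrt(10)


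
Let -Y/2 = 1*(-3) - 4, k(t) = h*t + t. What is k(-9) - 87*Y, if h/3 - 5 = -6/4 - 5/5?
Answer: -2589/2 ≈ -1294.5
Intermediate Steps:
h = 15/2 (h = 15 + 3*(-6/4 - 5/5) = 15 + 3*(-6*1/4 - 5*1/5) = 15 + 3*(-3/2 - 1) = 15 + 3*(-5/2) = 15 - 15/2 = 15/2 ≈ 7.5000)
k(t) = 17*t/2 (k(t) = 15*t/2 + t = 17*t/2)
Y = 14 (Y = -2*(1*(-3) - 4) = -2*(-3 - 4) = -2*(-7) = 14)
k(-9) - 87*Y = (17/2)*(-9) - 87*14 = -153/2 - 1218 = -2589/2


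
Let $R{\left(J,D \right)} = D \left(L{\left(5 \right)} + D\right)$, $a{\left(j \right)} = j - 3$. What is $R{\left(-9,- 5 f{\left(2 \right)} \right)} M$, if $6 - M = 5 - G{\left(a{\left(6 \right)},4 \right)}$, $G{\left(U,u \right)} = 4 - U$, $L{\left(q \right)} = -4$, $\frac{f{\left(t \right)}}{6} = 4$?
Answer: $29760$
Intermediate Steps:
$a{\left(j \right)} = -3 + j$ ($a{\left(j \right)} = j - 3 = -3 + j$)
$f{\left(t \right)} = 24$ ($f{\left(t \right)} = 6 \cdot 4 = 24$)
$R{\left(J,D \right)} = D \left(-4 + D\right)$
$M = 2$ ($M = 6 - \left(5 - \left(4 - \left(-3 + 6\right)\right)\right) = 6 - \left(5 - \left(4 - 3\right)\right) = 6 - \left(5 - 1\right) = 6 - 4 = 2$)
$R{\left(-9,- 5 f{\left(2 \right)} \right)} M = \left(-5\right) 24 \left(-4 - 120\right) 2 = - 120 \left(-4 - 120\right) 2 = \left(-120\right) \left(-124\right) 2 = 14880 \cdot 2 = 29760$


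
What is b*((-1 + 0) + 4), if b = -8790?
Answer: -26370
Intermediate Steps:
b*((-1 + 0) + 4) = -8790*((-1 + 0) + 4) = -8790*(-1 + 4) = -8790*3 = -26370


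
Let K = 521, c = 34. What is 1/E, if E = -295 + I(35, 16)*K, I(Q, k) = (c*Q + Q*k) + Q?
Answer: 1/929690 ≈ 1.0756e-6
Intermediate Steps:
I(Q, k) = 35*Q + Q*k (I(Q, k) = (34*Q + Q*k) + Q = 35*Q + Q*k)
E = 929690 (E = -295 + (35*(35 + 16))*521 = -295 + (35*51)*521 = -295 + 1785*521 = -295 + 929985 = 929690)
1/E = 1/929690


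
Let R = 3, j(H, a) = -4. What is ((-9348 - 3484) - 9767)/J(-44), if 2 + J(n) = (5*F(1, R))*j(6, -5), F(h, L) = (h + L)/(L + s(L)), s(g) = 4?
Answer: 158193/94 ≈ 1682.9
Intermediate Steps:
F(h, L) = (L + h)/(4 + L) (F(h, L) = (h + L)/(L + 4) = (L + h)/(4 + L))
J(n) = -94/7 (J(n) = -2 + (5*((3 + 1)/(4 + 3)))*(-4) = -2 + (5*(4/7))*(-4) = -2 + (20/7)*(-4) = -2 - 80/7 = -94/7)
((-9348 - 3484) - 9767)/J(-44) = ((-9348 - 3484) - 9767)/(-94/7) = (-12832 - 9767)*(-7/94) = -22599*(-7/94) = 158193/94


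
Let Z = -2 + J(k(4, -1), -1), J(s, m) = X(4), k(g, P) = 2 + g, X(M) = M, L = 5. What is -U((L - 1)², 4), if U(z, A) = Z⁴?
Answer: -16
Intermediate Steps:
J(s, m) = 4
Z = 2 (Z = -2 + 4 = 2)
U(z, A) = 16 (U(z, A) = 2⁴ = 16)
-U((L - 1)², 4) = -1*16 = -16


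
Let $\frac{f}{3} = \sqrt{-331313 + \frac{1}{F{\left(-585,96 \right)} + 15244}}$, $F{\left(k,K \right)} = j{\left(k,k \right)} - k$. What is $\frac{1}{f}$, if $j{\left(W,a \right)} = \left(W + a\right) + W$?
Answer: $- \frac{i \sqrt{65625642791914}}{13988697483} \approx - 0.00057911 i$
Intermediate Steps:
$j{\left(W,a \right)} = a + 2 W$
$F{\left(k,K \right)} = 2 k$ ($F{\left(k,K \right)} = \left(k + 2 k\right) - k = 3 k - k = 2 k$)
$f = \frac{3 i \sqrt{65625642791914}}{14074}$ ($f = 3 \sqrt{-331313 + \frac{1}{2 \left(-585\right) + 15244}} = 3 \sqrt{-331313 + \frac{1}{-1170 + 15244}} = 3 \sqrt{-331313 + \frac{1}{14074}} = 3 \sqrt{- \frac{4662899161}{14074}} = 3 \frac{i \sqrt{65625642791914}}{14074} = \frac{3 i \sqrt{65625642791914}}{14074} \approx 1726.8 i$)
$\frac{1}{f} = \frac{1}{\frac{3}{14074} i \sqrt{65625642791914}} = - \frac{i \sqrt{65625642791914}}{13988697483}$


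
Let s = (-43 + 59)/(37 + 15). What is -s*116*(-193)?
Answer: 89552/13 ≈ 6888.6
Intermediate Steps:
s = 4/13 (s = 16/52 = 16*(1/52) = 4/13 ≈ 0.30769)
-s*116*(-193) = -(4/13)*116*(-193) = -464*(-193)/13 = -1*(-89552/13) = 89552/13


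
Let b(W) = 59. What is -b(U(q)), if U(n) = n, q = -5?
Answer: -59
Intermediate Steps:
-b(U(q)) = -1*59 = -59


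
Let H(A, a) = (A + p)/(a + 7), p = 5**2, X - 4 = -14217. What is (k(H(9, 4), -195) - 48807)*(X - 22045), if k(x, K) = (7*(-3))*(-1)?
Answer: 1768882788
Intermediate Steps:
X = -14213 (X = 4 - 14217 = -14213)
p = 25
H(A, a) = (25 + A)/(7 + a) (H(A, a) = (A + 25)/(a + 7) = (25 + A)/(7 + a))
k(x, K) = 21 (k(x, K) = -21*(-1) = 21)
(k(H(9, 4), -195) - 48807)*(X - 22045) = (21 - 48807)*(-14213 - 22045) = -48786*(-36258) = 1768882788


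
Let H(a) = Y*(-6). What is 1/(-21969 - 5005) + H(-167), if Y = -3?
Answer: 485531/26974 ≈ 18.000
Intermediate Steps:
H(a) = 18 (H(a) = -3*(-6) = 18)
1/(-21969 - 5005) + H(-167) = 1/(-21969 - 5005) + 18 = 1/(-26974) + 18 = -1/26974 + 18 = 485531/26974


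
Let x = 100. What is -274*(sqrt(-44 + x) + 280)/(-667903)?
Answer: 76720/667903 + 548*sqrt(14)/667903 ≈ 0.11794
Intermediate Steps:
-274*(sqrt(-44 + x) + 280)/(-667903) = -274*(sqrt(-44 + 100) + 280)/(-667903) = -274*(sqrt(56) + 280)*(-1/667903) = -274*(2*sqrt(14) + 280)*(-1/667903) = -274*(280 + 2*sqrt(14))*(-1/667903) = (-76720 - 548*sqrt(14))*(-1/667903) = 76720/667903 + 548*sqrt(14)/667903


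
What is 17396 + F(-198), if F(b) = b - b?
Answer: 17396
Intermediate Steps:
F(b) = 0
17396 + F(-198) = 17396 + 0 = 17396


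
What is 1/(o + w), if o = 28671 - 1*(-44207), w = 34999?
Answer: 1/107877 ≈ 9.2698e-6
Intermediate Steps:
o = 72878 (o = 28671 + 44207 = 72878)
1/(o + w) = 1/(72878 + 34999) = 1/107877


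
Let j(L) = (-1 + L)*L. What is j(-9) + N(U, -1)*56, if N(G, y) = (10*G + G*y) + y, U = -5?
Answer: -2486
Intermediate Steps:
j(L) = L*(-1 + L)
N(G, y) = y + 10*G + G*y
j(-9) + N(U, -1)*56 = -9*(-1 - 9) + (-1 + 10*(-5) - 5*(-1))*56 = -9*(-10) + (-1 - 50 + 5)*56 = 90 - 46*56 = 90 - 2576 = -2486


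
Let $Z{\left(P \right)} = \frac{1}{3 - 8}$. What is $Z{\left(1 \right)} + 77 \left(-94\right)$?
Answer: $- \frac{36191}{5} \approx -7238.2$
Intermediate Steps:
$Z{\left(P \right)} = - \frac{1}{5}$ ($Z{\left(P \right)} = \frac{1}{-5} = - \frac{1}{5}$)
$Z{\left(1 \right)} + 77 \left(-94\right) = - \frac{1}{5} + 77 \left(-94\right) = - \frac{1}{5} - 7238 = - \frac{36191}{5}$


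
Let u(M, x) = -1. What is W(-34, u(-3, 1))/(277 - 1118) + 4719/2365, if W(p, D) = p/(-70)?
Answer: 2524792/1265705 ≈ 1.9948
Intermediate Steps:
W(p, D) = -p/70 (W(p, D) = p*(-1/70) = -p/70)
W(-34, u(-3, 1))/(277 - 1118) + 4719/2365 = (-1/70*(-34))/(277 - 1118) + 4719/2365 = (17/35)/(-841) + 4719*(1/2365) = (17/35)*(-1/841) + 429/215 = -17/29435 + 429/215 = 2524792/1265705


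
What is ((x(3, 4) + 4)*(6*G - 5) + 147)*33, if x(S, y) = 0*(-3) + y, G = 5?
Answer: 11451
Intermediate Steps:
x(S, y) = y (x(S, y) = 0 + y = y)
((x(3, 4) + 4)*(6*G - 5) + 147)*33 = ((4 + 4)*(6*5 - 5) + 147)*33 = (8*(30 - 5) + 147)*33 = (8*25 + 147)*33 = (200 + 147)*33 = 347*33 = 11451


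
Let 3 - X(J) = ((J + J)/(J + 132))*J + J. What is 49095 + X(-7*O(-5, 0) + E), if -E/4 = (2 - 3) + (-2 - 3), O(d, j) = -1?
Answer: 7995999/163 ≈ 49055.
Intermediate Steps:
E = 24 (E = -4*((2 - 3) + (-2 - 3)) = -4*(-1 - 5) = -4*(-6) = 24)
X(J) = 3 - J - 2*J²/(132 + J) (X(J) = 3 - (((J + J)/(J + 132))*J + J) = 3 - (((2*J)/(132 + J))*J + J) = 3 - ((2*J/(132 + J))*J + J) = 3 - (2*J²/(132 + J) + J) = 3 - (J + 2*J²/(132 + J)) = 3 + (-J - 2*J²/(132 + J)) = 3 - J - 2*J²/(132 + J))
49095 + X(-7*O(-5, 0) + E) = 49095 + 3*(132 - (-7*(-1) + 24)² - 43*(-7*(-1) + 24))/(132 + (-7*(-1) + 24)) = 49095 + 3*(132 - (7 + 24)² - 43*(7 + 24))/(132 + (7 + 24)) = 49095 + 3*(132 - 1*31² - 43*31)/(132 + 31) = 49095 + 3*(132 - 1*961 - 1333)/163 = 49095 + 3*(1/163)*(132 - 961 - 1333) = 49095 + 3*(1/163)*(-2162) = 49095 - 6486/163 = 7995999/163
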